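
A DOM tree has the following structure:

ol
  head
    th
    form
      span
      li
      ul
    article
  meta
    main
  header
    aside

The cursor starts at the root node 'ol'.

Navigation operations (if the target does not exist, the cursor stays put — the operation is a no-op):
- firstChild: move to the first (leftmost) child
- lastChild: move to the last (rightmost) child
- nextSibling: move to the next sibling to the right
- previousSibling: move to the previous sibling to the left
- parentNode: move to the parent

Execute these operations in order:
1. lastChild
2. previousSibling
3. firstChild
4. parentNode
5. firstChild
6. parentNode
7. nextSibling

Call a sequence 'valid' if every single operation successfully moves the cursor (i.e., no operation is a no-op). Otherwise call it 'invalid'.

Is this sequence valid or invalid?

After 1 (lastChild): header
After 2 (previousSibling): meta
After 3 (firstChild): main
After 4 (parentNode): meta
After 5 (firstChild): main
After 6 (parentNode): meta
After 7 (nextSibling): header

Answer: valid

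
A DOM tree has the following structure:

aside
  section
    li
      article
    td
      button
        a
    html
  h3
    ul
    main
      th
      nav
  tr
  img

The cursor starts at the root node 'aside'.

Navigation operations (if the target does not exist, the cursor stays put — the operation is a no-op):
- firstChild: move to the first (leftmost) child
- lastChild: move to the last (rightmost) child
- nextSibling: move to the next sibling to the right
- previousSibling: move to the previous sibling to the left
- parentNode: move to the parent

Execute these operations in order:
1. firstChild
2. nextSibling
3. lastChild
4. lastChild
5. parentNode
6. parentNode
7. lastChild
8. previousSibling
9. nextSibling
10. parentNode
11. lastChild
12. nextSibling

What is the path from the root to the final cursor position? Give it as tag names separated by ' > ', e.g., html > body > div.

Answer: aside > h3 > main

Derivation:
After 1 (firstChild): section
After 2 (nextSibling): h3
After 3 (lastChild): main
After 4 (lastChild): nav
After 5 (parentNode): main
After 6 (parentNode): h3
After 7 (lastChild): main
After 8 (previousSibling): ul
After 9 (nextSibling): main
After 10 (parentNode): h3
After 11 (lastChild): main
After 12 (nextSibling): main (no-op, stayed)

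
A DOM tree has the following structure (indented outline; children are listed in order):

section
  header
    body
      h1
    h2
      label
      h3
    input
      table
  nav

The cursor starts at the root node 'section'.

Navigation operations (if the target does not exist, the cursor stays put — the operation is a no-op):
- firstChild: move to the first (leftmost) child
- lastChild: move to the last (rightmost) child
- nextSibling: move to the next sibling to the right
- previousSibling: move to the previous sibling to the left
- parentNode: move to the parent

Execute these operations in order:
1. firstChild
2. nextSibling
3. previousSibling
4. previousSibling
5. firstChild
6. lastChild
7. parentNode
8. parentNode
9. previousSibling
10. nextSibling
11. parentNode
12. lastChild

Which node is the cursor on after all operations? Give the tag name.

Answer: nav

Derivation:
After 1 (firstChild): header
After 2 (nextSibling): nav
After 3 (previousSibling): header
After 4 (previousSibling): header (no-op, stayed)
After 5 (firstChild): body
After 6 (lastChild): h1
After 7 (parentNode): body
After 8 (parentNode): header
After 9 (previousSibling): header (no-op, stayed)
After 10 (nextSibling): nav
After 11 (parentNode): section
After 12 (lastChild): nav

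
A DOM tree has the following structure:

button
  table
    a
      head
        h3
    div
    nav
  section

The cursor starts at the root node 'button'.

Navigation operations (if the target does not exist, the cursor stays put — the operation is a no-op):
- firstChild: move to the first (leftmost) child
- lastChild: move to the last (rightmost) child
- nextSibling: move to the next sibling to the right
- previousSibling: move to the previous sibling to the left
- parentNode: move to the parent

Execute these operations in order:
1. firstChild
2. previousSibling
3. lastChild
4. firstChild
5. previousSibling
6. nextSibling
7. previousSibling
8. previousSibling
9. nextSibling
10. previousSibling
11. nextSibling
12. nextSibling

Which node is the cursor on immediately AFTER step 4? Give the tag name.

After 1 (firstChild): table
After 2 (previousSibling): table (no-op, stayed)
After 3 (lastChild): nav
After 4 (firstChild): nav (no-op, stayed)

Answer: nav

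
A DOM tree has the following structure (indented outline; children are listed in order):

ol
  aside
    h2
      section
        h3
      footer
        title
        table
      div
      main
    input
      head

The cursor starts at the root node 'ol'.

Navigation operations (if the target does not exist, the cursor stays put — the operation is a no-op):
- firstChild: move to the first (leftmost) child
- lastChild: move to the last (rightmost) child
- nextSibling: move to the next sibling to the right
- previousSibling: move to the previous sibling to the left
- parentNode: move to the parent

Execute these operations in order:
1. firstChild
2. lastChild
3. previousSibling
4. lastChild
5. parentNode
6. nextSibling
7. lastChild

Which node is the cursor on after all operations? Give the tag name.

Answer: head

Derivation:
After 1 (firstChild): aside
After 2 (lastChild): input
After 3 (previousSibling): h2
After 4 (lastChild): main
After 5 (parentNode): h2
After 6 (nextSibling): input
After 7 (lastChild): head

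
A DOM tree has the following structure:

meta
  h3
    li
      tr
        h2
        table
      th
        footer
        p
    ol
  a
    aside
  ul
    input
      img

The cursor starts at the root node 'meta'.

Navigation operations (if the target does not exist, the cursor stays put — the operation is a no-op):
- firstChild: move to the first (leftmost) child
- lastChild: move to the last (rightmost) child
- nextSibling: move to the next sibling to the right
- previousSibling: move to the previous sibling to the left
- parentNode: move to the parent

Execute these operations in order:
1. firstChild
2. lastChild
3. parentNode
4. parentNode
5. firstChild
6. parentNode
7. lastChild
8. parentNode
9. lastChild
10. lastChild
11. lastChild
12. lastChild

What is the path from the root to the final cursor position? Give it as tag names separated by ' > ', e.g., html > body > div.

After 1 (firstChild): h3
After 2 (lastChild): ol
After 3 (parentNode): h3
After 4 (parentNode): meta
After 5 (firstChild): h3
After 6 (parentNode): meta
After 7 (lastChild): ul
After 8 (parentNode): meta
After 9 (lastChild): ul
After 10 (lastChild): input
After 11 (lastChild): img
After 12 (lastChild): img (no-op, stayed)

Answer: meta > ul > input > img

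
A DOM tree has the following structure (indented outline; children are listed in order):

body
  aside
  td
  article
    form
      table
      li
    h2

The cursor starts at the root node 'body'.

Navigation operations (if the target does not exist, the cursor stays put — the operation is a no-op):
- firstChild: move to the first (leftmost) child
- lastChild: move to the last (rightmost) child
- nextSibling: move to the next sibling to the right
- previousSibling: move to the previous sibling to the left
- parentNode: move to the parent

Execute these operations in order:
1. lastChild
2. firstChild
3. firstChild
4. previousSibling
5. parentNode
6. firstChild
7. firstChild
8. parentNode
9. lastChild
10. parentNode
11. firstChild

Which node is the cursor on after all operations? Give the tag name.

Answer: table

Derivation:
After 1 (lastChild): article
After 2 (firstChild): form
After 3 (firstChild): table
After 4 (previousSibling): table (no-op, stayed)
After 5 (parentNode): form
After 6 (firstChild): table
After 7 (firstChild): table (no-op, stayed)
After 8 (parentNode): form
After 9 (lastChild): li
After 10 (parentNode): form
After 11 (firstChild): table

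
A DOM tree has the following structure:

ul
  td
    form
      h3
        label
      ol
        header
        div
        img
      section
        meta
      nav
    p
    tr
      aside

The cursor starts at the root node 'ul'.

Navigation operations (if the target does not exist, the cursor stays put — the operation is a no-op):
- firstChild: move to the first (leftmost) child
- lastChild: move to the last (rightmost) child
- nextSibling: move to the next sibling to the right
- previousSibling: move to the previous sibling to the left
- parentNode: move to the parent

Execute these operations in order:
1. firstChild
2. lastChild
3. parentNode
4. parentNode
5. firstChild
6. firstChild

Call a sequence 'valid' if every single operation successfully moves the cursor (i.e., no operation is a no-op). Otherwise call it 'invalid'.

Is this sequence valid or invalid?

Answer: valid

Derivation:
After 1 (firstChild): td
After 2 (lastChild): tr
After 3 (parentNode): td
After 4 (parentNode): ul
After 5 (firstChild): td
After 6 (firstChild): form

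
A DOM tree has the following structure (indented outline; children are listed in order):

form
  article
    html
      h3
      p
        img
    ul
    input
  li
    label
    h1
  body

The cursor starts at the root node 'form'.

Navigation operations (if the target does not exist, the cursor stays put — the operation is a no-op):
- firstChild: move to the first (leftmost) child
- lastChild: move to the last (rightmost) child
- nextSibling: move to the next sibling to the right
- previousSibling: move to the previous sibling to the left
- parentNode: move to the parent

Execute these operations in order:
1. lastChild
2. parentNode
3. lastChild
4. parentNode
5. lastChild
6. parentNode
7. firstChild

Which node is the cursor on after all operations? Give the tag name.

After 1 (lastChild): body
After 2 (parentNode): form
After 3 (lastChild): body
After 4 (parentNode): form
After 5 (lastChild): body
After 6 (parentNode): form
After 7 (firstChild): article

Answer: article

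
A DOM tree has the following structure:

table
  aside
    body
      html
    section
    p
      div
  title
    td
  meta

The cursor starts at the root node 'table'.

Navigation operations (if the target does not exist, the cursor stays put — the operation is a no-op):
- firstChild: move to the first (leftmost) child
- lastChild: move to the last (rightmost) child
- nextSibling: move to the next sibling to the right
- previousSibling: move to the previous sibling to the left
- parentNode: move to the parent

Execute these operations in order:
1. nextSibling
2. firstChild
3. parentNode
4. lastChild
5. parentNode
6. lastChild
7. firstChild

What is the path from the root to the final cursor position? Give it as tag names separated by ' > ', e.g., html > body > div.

After 1 (nextSibling): table (no-op, stayed)
After 2 (firstChild): aside
After 3 (parentNode): table
After 4 (lastChild): meta
After 5 (parentNode): table
After 6 (lastChild): meta
After 7 (firstChild): meta (no-op, stayed)

Answer: table > meta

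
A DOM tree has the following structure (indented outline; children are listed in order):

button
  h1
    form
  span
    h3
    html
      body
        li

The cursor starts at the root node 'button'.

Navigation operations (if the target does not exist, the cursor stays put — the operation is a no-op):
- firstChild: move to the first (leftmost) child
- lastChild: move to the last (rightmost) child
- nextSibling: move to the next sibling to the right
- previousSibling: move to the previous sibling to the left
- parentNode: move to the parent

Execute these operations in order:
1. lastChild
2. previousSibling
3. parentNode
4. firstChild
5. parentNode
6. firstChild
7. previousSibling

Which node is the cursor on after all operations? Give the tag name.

After 1 (lastChild): span
After 2 (previousSibling): h1
After 3 (parentNode): button
After 4 (firstChild): h1
After 5 (parentNode): button
After 6 (firstChild): h1
After 7 (previousSibling): h1 (no-op, stayed)

Answer: h1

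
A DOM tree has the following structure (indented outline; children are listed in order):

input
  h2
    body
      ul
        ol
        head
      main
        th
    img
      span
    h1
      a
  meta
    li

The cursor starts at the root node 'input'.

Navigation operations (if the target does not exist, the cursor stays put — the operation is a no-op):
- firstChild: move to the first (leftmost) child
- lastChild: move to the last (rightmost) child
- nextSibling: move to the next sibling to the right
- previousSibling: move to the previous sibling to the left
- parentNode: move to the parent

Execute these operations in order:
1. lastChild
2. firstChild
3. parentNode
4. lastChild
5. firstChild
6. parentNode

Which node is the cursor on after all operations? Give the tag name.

Answer: meta

Derivation:
After 1 (lastChild): meta
After 2 (firstChild): li
After 3 (parentNode): meta
After 4 (lastChild): li
After 5 (firstChild): li (no-op, stayed)
After 6 (parentNode): meta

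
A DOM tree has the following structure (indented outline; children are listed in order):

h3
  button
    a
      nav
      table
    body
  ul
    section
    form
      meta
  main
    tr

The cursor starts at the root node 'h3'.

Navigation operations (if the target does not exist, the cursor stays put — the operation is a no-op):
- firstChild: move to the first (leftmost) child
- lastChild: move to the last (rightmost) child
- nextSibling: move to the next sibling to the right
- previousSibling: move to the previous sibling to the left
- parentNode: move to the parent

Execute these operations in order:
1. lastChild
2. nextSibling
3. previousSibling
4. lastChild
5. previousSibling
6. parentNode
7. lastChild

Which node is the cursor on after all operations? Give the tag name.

After 1 (lastChild): main
After 2 (nextSibling): main (no-op, stayed)
After 3 (previousSibling): ul
After 4 (lastChild): form
After 5 (previousSibling): section
After 6 (parentNode): ul
After 7 (lastChild): form

Answer: form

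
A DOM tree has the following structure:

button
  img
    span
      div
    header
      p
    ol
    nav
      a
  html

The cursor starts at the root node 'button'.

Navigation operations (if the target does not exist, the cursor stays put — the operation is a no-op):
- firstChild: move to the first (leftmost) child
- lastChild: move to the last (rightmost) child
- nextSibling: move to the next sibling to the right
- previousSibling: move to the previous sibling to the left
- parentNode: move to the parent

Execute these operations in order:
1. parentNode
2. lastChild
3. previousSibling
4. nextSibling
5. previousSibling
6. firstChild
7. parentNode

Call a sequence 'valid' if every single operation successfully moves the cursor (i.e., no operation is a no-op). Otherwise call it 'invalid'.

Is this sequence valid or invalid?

After 1 (parentNode): button (no-op, stayed)
After 2 (lastChild): html
After 3 (previousSibling): img
After 4 (nextSibling): html
After 5 (previousSibling): img
After 6 (firstChild): span
After 7 (parentNode): img

Answer: invalid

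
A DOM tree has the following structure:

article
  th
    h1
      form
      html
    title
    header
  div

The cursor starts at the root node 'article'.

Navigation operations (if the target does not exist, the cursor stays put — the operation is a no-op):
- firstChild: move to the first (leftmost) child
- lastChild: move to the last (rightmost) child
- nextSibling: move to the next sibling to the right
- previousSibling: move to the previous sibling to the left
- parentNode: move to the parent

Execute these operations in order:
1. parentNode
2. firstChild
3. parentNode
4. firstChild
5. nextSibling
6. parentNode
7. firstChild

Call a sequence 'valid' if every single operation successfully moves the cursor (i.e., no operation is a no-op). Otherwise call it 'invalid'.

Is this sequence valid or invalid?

Answer: invalid

Derivation:
After 1 (parentNode): article (no-op, stayed)
After 2 (firstChild): th
After 3 (parentNode): article
After 4 (firstChild): th
After 5 (nextSibling): div
After 6 (parentNode): article
After 7 (firstChild): th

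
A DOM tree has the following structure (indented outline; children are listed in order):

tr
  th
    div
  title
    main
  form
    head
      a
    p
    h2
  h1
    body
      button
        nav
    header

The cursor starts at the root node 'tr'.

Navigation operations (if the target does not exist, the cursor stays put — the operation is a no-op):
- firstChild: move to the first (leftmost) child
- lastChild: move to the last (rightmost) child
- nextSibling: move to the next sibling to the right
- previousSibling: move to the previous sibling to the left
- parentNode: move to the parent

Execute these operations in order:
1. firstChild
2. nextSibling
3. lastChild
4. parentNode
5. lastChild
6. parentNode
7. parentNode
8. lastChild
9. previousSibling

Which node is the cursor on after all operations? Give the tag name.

After 1 (firstChild): th
After 2 (nextSibling): title
After 3 (lastChild): main
After 4 (parentNode): title
After 5 (lastChild): main
After 6 (parentNode): title
After 7 (parentNode): tr
After 8 (lastChild): h1
After 9 (previousSibling): form

Answer: form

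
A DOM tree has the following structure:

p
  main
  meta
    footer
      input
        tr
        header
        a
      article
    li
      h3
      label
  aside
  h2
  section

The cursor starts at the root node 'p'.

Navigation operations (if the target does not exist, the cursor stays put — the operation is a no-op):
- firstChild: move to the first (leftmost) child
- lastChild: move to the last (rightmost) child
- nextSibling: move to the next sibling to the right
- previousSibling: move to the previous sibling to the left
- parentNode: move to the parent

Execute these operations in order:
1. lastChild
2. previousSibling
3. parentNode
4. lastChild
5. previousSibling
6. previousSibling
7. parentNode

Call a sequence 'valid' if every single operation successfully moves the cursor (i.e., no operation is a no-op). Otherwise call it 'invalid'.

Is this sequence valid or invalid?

After 1 (lastChild): section
After 2 (previousSibling): h2
After 3 (parentNode): p
After 4 (lastChild): section
After 5 (previousSibling): h2
After 6 (previousSibling): aside
After 7 (parentNode): p

Answer: valid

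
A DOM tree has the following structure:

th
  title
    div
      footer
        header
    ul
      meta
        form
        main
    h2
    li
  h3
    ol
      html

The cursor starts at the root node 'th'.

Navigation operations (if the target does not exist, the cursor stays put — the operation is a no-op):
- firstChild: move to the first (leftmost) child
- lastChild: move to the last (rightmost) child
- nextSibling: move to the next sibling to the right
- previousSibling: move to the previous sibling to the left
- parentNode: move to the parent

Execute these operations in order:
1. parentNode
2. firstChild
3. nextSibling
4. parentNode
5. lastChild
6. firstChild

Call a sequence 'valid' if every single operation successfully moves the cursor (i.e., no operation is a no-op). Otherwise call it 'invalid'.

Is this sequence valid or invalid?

Answer: invalid

Derivation:
After 1 (parentNode): th (no-op, stayed)
After 2 (firstChild): title
After 3 (nextSibling): h3
After 4 (parentNode): th
After 5 (lastChild): h3
After 6 (firstChild): ol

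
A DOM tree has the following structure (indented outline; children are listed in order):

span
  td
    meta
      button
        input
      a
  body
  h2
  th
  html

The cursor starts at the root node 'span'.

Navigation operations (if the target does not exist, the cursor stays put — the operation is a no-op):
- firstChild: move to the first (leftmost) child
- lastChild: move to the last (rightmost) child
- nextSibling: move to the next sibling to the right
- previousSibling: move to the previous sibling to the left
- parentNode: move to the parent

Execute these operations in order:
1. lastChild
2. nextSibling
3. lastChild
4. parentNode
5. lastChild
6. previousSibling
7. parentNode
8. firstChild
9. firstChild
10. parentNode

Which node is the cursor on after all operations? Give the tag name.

Answer: td

Derivation:
After 1 (lastChild): html
After 2 (nextSibling): html (no-op, stayed)
After 3 (lastChild): html (no-op, stayed)
After 4 (parentNode): span
After 5 (lastChild): html
After 6 (previousSibling): th
After 7 (parentNode): span
After 8 (firstChild): td
After 9 (firstChild): meta
After 10 (parentNode): td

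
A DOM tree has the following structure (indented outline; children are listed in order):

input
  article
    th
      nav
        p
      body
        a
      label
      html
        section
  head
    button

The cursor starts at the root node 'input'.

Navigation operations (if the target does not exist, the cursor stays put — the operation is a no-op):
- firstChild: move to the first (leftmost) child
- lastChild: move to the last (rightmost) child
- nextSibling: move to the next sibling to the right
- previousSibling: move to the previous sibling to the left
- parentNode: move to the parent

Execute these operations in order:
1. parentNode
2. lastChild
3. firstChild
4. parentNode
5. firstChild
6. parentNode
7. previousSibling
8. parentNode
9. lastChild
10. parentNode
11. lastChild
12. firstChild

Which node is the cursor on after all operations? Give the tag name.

After 1 (parentNode): input (no-op, stayed)
After 2 (lastChild): head
After 3 (firstChild): button
After 4 (parentNode): head
After 5 (firstChild): button
After 6 (parentNode): head
After 7 (previousSibling): article
After 8 (parentNode): input
After 9 (lastChild): head
After 10 (parentNode): input
After 11 (lastChild): head
After 12 (firstChild): button

Answer: button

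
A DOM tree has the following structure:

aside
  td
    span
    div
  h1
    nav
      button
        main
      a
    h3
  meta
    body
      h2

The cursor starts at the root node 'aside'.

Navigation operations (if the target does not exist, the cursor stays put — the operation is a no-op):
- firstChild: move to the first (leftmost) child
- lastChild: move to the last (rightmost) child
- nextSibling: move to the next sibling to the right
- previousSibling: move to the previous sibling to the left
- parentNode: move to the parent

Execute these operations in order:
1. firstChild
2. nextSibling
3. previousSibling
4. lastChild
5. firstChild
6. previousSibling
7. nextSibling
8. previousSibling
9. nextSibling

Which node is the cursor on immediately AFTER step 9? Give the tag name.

Answer: div

Derivation:
After 1 (firstChild): td
After 2 (nextSibling): h1
After 3 (previousSibling): td
After 4 (lastChild): div
After 5 (firstChild): div (no-op, stayed)
After 6 (previousSibling): span
After 7 (nextSibling): div
After 8 (previousSibling): span
After 9 (nextSibling): div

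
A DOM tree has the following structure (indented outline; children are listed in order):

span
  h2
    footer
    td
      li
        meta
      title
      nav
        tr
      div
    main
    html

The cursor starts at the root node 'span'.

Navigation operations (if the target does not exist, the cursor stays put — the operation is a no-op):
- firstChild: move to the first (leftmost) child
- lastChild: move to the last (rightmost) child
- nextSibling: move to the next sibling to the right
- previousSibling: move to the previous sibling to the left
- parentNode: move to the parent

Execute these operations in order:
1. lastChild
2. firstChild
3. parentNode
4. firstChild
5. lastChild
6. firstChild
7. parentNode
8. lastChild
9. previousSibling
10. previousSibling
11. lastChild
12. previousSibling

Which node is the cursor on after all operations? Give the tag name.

After 1 (lastChild): h2
After 2 (firstChild): footer
After 3 (parentNode): h2
After 4 (firstChild): footer
After 5 (lastChild): footer (no-op, stayed)
After 6 (firstChild): footer (no-op, stayed)
After 7 (parentNode): h2
After 8 (lastChild): html
After 9 (previousSibling): main
After 10 (previousSibling): td
After 11 (lastChild): div
After 12 (previousSibling): nav

Answer: nav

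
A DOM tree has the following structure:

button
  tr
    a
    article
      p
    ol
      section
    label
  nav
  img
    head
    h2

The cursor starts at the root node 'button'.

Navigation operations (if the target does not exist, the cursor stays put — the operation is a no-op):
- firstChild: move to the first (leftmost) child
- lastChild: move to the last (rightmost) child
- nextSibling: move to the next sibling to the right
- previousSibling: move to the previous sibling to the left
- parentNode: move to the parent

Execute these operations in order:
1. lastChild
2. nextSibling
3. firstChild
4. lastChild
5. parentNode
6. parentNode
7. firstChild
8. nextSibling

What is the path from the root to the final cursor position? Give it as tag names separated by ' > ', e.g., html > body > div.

Answer: button > nav

Derivation:
After 1 (lastChild): img
After 2 (nextSibling): img (no-op, stayed)
After 3 (firstChild): head
After 4 (lastChild): head (no-op, stayed)
After 5 (parentNode): img
After 6 (parentNode): button
After 7 (firstChild): tr
After 8 (nextSibling): nav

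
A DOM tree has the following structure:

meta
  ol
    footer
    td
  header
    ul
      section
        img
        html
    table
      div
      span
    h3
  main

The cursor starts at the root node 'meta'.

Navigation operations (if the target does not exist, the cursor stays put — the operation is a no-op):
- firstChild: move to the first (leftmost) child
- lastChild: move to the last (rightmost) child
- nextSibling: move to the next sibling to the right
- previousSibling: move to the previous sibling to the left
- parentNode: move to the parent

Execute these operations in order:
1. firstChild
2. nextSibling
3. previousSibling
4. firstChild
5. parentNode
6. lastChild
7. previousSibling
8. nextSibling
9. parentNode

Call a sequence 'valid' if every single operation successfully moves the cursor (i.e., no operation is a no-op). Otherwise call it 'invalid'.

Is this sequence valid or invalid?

After 1 (firstChild): ol
After 2 (nextSibling): header
After 3 (previousSibling): ol
After 4 (firstChild): footer
After 5 (parentNode): ol
After 6 (lastChild): td
After 7 (previousSibling): footer
After 8 (nextSibling): td
After 9 (parentNode): ol

Answer: valid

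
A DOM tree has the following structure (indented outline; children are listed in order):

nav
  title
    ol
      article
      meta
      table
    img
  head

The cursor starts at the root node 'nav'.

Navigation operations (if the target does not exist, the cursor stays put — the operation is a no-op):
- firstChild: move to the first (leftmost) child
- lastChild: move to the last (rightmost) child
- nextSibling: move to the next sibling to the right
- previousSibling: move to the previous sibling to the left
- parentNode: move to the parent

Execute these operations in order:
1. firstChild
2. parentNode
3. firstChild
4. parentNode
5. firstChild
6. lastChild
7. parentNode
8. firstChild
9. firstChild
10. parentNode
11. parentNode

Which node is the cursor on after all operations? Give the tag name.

Answer: title

Derivation:
After 1 (firstChild): title
After 2 (parentNode): nav
After 3 (firstChild): title
After 4 (parentNode): nav
After 5 (firstChild): title
After 6 (lastChild): img
After 7 (parentNode): title
After 8 (firstChild): ol
After 9 (firstChild): article
After 10 (parentNode): ol
After 11 (parentNode): title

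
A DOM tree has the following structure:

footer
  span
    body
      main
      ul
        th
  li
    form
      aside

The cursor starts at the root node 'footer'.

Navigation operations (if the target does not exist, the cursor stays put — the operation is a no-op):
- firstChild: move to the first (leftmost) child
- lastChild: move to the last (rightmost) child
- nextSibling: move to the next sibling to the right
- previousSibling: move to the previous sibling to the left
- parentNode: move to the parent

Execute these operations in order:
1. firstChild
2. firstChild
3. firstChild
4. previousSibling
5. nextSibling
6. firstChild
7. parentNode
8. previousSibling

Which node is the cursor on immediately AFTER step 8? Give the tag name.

After 1 (firstChild): span
After 2 (firstChild): body
After 3 (firstChild): main
After 4 (previousSibling): main (no-op, stayed)
After 5 (nextSibling): ul
After 6 (firstChild): th
After 7 (parentNode): ul
After 8 (previousSibling): main

Answer: main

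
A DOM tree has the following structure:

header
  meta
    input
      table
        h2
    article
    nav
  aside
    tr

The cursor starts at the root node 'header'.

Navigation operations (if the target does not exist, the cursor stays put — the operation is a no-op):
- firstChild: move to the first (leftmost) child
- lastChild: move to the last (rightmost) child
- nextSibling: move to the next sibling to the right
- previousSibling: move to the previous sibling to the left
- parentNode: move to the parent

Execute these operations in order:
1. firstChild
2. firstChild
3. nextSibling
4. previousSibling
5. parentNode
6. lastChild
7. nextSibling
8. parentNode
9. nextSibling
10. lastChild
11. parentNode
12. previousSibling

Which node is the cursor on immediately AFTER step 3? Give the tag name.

Answer: article

Derivation:
After 1 (firstChild): meta
After 2 (firstChild): input
After 3 (nextSibling): article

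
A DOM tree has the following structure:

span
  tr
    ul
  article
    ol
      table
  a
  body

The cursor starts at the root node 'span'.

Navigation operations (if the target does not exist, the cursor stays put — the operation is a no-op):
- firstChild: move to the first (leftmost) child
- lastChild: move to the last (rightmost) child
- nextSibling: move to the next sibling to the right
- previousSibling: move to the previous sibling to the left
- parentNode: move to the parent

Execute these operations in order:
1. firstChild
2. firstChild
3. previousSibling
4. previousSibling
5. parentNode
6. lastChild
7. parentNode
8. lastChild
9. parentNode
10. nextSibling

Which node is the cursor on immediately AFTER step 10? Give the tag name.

After 1 (firstChild): tr
After 2 (firstChild): ul
After 3 (previousSibling): ul (no-op, stayed)
After 4 (previousSibling): ul (no-op, stayed)
After 5 (parentNode): tr
After 6 (lastChild): ul
After 7 (parentNode): tr
After 8 (lastChild): ul
After 9 (parentNode): tr
After 10 (nextSibling): article

Answer: article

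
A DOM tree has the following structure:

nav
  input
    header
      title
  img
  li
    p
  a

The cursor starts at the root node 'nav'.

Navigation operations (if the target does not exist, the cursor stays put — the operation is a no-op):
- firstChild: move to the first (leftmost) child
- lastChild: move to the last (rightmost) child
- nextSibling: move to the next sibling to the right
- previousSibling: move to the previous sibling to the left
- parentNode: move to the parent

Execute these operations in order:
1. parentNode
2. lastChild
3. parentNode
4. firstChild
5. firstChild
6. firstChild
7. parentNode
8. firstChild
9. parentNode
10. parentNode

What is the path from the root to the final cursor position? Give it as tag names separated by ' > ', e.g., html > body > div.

After 1 (parentNode): nav (no-op, stayed)
After 2 (lastChild): a
After 3 (parentNode): nav
After 4 (firstChild): input
After 5 (firstChild): header
After 6 (firstChild): title
After 7 (parentNode): header
After 8 (firstChild): title
After 9 (parentNode): header
After 10 (parentNode): input

Answer: nav > input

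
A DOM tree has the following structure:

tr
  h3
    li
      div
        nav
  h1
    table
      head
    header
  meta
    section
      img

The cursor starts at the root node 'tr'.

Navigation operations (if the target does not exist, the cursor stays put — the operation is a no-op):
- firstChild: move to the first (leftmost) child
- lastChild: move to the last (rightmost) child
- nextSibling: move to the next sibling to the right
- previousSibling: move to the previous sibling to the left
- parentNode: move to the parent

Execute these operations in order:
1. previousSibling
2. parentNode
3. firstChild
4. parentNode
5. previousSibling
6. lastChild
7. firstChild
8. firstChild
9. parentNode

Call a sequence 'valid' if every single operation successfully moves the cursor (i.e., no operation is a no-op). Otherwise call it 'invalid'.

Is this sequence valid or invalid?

Answer: invalid

Derivation:
After 1 (previousSibling): tr (no-op, stayed)
After 2 (parentNode): tr (no-op, stayed)
After 3 (firstChild): h3
After 4 (parentNode): tr
After 5 (previousSibling): tr (no-op, stayed)
After 6 (lastChild): meta
After 7 (firstChild): section
After 8 (firstChild): img
After 9 (parentNode): section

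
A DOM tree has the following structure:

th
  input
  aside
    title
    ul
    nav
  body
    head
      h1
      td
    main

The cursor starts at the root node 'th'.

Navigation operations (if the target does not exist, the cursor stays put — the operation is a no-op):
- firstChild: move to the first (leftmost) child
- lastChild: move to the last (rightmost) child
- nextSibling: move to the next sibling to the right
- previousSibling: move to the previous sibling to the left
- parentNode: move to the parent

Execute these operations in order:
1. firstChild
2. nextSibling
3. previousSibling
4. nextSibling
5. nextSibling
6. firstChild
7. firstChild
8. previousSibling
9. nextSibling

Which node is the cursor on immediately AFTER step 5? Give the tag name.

After 1 (firstChild): input
After 2 (nextSibling): aside
After 3 (previousSibling): input
After 4 (nextSibling): aside
After 5 (nextSibling): body

Answer: body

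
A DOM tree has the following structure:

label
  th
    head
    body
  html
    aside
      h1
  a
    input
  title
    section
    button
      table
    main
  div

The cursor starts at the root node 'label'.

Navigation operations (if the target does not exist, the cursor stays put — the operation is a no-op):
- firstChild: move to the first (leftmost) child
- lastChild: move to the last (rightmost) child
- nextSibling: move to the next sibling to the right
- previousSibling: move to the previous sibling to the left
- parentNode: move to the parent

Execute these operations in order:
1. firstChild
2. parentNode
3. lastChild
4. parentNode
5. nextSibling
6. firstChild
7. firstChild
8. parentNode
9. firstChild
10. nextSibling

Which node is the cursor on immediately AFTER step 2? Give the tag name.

Answer: label

Derivation:
After 1 (firstChild): th
After 2 (parentNode): label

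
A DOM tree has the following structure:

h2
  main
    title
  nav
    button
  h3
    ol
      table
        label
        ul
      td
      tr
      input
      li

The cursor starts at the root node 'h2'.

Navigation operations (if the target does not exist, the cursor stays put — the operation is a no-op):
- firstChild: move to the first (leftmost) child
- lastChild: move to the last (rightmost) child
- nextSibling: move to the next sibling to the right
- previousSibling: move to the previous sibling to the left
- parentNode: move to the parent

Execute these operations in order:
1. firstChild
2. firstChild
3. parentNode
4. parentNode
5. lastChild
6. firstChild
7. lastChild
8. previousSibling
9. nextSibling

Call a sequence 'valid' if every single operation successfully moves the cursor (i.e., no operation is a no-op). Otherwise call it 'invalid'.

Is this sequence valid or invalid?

After 1 (firstChild): main
After 2 (firstChild): title
After 3 (parentNode): main
After 4 (parentNode): h2
After 5 (lastChild): h3
After 6 (firstChild): ol
After 7 (lastChild): li
After 8 (previousSibling): input
After 9 (nextSibling): li

Answer: valid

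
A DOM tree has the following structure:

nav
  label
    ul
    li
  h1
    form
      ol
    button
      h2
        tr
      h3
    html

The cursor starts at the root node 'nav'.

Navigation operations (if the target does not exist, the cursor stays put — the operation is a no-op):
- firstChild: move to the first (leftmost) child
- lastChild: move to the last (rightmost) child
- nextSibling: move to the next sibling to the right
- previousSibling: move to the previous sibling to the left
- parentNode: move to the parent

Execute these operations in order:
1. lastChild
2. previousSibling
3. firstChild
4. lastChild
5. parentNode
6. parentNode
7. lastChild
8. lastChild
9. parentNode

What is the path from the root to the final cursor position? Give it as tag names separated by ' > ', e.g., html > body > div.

Answer: nav > h1

Derivation:
After 1 (lastChild): h1
After 2 (previousSibling): label
After 3 (firstChild): ul
After 4 (lastChild): ul (no-op, stayed)
After 5 (parentNode): label
After 6 (parentNode): nav
After 7 (lastChild): h1
After 8 (lastChild): html
After 9 (parentNode): h1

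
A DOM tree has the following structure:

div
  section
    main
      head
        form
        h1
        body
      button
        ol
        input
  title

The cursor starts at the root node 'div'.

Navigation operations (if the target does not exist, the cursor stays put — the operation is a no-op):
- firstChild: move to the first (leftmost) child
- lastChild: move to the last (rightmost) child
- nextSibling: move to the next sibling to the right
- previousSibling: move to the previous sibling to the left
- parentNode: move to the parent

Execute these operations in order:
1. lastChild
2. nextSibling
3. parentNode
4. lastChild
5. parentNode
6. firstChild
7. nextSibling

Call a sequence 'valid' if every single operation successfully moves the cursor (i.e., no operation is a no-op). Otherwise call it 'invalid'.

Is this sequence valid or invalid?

Answer: invalid

Derivation:
After 1 (lastChild): title
After 2 (nextSibling): title (no-op, stayed)
After 3 (parentNode): div
After 4 (lastChild): title
After 5 (parentNode): div
After 6 (firstChild): section
After 7 (nextSibling): title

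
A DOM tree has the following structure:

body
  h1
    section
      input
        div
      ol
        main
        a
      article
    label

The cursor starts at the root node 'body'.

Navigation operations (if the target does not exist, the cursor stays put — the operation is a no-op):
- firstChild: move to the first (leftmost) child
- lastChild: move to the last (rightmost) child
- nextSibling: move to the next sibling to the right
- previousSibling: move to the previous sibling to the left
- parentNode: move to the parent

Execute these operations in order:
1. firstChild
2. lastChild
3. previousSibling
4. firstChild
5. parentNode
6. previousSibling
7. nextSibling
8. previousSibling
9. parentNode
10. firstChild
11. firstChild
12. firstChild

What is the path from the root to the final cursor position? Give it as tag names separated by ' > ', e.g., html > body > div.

Answer: body > h1 > section > input > div

Derivation:
After 1 (firstChild): h1
After 2 (lastChild): label
After 3 (previousSibling): section
After 4 (firstChild): input
After 5 (parentNode): section
After 6 (previousSibling): section (no-op, stayed)
After 7 (nextSibling): label
After 8 (previousSibling): section
After 9 (parentNode): h1
After 10 (firstChild): section
After 11 (firstChild): input
After 12 (firstChild): div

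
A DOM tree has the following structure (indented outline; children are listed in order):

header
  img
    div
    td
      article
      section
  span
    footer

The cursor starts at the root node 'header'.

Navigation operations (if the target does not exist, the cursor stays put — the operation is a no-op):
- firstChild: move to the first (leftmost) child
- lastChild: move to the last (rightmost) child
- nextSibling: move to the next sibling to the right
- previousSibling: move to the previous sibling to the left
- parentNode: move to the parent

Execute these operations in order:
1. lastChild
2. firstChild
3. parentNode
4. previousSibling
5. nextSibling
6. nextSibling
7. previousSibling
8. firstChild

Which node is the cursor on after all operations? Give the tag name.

After 1 (lastChild): span
After 2 (firstChild): footer
After 3 (parentNode): span
After 4 (previousSibling): img
After 5 (nextSibling): span
After 6 (nextSibling): span (no-op, stayed)
After 7 (previousSibling): img
After 8 (firstChild): div

Answer: div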